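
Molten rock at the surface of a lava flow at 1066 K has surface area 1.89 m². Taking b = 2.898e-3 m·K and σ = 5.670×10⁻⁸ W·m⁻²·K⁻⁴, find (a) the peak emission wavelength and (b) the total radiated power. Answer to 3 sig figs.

λ_max ≈ 2.72 μm; P ≈ 1.38×10⁵ W

(a) λ_max = b/T = 2.898×10⁻³/1066 = 2.719×10⁻⁶ m = 2.72 μm.
Area A = 1.89 m².
(b) P = σAT⁴ = 5.670×10⁻⁸×1.89×(1066)⁴ = 1.38×10⁵ W.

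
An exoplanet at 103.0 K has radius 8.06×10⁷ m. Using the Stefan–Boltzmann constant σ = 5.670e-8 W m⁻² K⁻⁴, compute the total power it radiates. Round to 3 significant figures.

Surface area A = 4πR² = 4π(8.06×10⁷ m)² = 8.16357×10¹⁶ m².
P = σAT⁴ = 5.670×10⁻⁸ × 8.16357×10¹⁶ × (103.0)⁴ = 5.21×10¹⁷ W.

P ≈ 5.21×10¹⁷ W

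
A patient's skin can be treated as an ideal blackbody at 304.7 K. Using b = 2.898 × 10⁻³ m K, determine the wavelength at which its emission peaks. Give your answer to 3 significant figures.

Wien's displacement law: λ_max = b/T = (2.898×10⁻³ m·K)/(304.7 K) = 9.511×10⁻⁶ m.
That is 9.51 μm, in the infrared range.

λ_max ≈ 9.51 μm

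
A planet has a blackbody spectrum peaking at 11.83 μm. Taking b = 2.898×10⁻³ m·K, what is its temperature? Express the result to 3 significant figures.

Wien's law gives T = b/λ_max = (2.898×10⁻³ m·K)/(1.183×10⁻⁵ m) = 245 K.

T ≈ 245 K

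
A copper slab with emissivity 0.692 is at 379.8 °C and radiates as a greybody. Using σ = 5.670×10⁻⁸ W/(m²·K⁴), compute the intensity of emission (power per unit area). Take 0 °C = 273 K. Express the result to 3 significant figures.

I ≈ 7.13×10³ W/m²

T = 379.8 °C + 273 = 652.8 K.
Stefan–Boltzmann: I = εσT⁴ = 0.692 × 5.670×10⁻⁸ × (652.8)⁴ = 7.13×10³ W/m².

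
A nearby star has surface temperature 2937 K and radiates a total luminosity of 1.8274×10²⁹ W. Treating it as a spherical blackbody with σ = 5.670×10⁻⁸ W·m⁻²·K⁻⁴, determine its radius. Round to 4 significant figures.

L = 4πR²σT⁴ ⇒ R = √(L/(4πσT⁴)).
σT⁴ = 4.21890×10⁶ W/m², so R = √(1.8274×10²⁹/(4π×4.21890×10⁶)) = 5.871×10¹⁰ m.

R ≈ 5.871×10¹⁰ m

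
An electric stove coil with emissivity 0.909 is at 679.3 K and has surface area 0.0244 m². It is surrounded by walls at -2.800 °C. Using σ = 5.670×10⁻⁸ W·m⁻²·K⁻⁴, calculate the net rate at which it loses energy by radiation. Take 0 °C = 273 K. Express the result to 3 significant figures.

Surroundings: T = -2.800 °C + 273 = 270.200 K.
Area A = 0.0244 m².
Net radiated power P_net = εσA(T⁴ − T₀⁴) = 0.909×5.670×10⁻⁸×0.0244×(679.3⁴ − 270.200⁴).
T⁴ − T₀⁴ = 2.12935×10¹¹ − 5.33017×10⁹ = 2.07605×10¹¹ K⁴, so P_net = 261 W.

Net loss ≈ 261 W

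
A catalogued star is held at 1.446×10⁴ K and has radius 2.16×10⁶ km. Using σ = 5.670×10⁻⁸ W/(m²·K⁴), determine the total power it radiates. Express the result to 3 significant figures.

Surface area A = 4πR² = 4π(2.16×10⁹ m)² = 5.86297×10¹⁹ m².
P = σAT⁴ = 5.670×10⁻⁸ × 5.86297×10¹⁹ × (1.446×10⁴)⁴ = 1.45×10²⁹ W.

P ≈ 1.45×10²⁹ W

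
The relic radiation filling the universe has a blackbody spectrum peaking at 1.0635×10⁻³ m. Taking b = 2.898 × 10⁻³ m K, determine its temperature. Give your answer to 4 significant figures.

T ≈ 2.725 K

Wien's law gives T = b/λ_max = (2.898×10⁻³ m·K)/(1.0635×10⁻³ m) = 2.725 K.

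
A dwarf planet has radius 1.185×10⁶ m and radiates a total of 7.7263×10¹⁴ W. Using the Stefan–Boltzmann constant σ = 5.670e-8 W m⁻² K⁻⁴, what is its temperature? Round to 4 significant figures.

T ≈ 166.7 K

Surface area A = 4πR² = 4π(1.185×10⁶ m)² = 1.76460×10¹³ m².
P = σAT⁴ ⇒ T = (P/(σA))^(1/4) = (7.7263×10¹⁴/(5.670×10⁻⁸×1.76460×10¹³))^(1/4) = 166.7 K.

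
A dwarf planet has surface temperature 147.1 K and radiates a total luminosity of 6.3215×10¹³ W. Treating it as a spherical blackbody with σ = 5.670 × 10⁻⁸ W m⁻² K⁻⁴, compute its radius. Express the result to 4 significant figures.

R ≈ 4.353×10⁵ m

L = 4πR²σT⁴ ⇒ R = √(L/(4πσT⁴)).
σT⁴ = 26.5481 W/m², so R = √(6.3215×10¹³/(4π×26.5481)) = 4.353×10⁵ m.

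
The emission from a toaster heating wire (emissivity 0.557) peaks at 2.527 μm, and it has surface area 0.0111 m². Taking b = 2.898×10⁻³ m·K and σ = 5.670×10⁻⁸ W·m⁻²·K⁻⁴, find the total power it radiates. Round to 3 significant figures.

Wien's law: T = b/λ_max = 2.898×10⁻³/2.527×10⁻⁶ = 1146.81 K.
Area A = 0.0111 m².
Then P = εσAT⁴ = 0.557×5.670×10⁻⁸×0.0111×(1146.81)⁴ = 606 W.

P ≈ 606 W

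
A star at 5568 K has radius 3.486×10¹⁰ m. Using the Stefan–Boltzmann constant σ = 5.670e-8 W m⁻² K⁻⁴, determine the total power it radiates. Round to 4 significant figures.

P ≈ 8.322×10²⁹ W

Surface area A = 4πR² = 4π(3.486×10¹⁰ m)² = 1.52709×10²² m².
P = σAT⁴ = 5.670×10⁻⁸ × 1.52709×10²² × (5568)⁴ = 8.322×10²⁹ W.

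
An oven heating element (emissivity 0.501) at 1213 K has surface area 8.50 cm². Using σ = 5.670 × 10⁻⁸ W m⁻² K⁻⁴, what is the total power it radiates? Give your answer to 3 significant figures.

Area A = 8.50 cm² = 8.50×10⁻⁴ m².
P = εσAT⁴ = 0.501 × 5.670×10⁻⁸ × 8.50×10⁻⁴ × (1213)⁴ = 52.3 W.

P ≈ 52.3 W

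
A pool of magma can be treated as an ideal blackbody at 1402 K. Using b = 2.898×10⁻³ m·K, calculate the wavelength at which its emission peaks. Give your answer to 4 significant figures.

λ_max ≈ 2.067 μm

Wien's displacement law: λ_max = b/T = (2.898×10⁻³ m·K)/(1402 K) = 2.0670×10⁻⁶ m.
That is 2.067 μm, in the infrared range.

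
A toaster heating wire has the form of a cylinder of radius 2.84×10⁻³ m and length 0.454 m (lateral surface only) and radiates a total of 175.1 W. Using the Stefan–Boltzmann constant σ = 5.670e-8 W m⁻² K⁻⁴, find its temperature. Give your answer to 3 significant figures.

Lateral area A = 2πrL = 2π×2.84×10⁻³×0.454 = 8.10129×10⁻³ m².
P = σAT⁴ ⇒ T = (P/(σA))^(1/4) = (175.1/(5.670×10⁻⁸×8.10129×10⁻³))^(1/4) = 786 K.

T ≈ 786 K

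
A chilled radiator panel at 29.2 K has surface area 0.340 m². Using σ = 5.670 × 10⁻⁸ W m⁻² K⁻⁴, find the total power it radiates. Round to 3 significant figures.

P ≈ 0.0140 W

Area A = 0.340 m².
P = σAT⁴ = 5.670×10⁻⁸ × 0.340 × (29.2)⁴ = 0.0140 W.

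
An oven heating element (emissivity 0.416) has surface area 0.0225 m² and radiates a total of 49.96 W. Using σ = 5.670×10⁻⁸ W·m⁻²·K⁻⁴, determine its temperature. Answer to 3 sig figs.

Area A = 0.0225 m².
P = εσAT⁴ ⇒ T = (P/(εσA))^(1/4) = (49.96/(0.416×5.670×10⁻⁸×0.0225))^(1/4) = 554 K.

T ≈ 554 K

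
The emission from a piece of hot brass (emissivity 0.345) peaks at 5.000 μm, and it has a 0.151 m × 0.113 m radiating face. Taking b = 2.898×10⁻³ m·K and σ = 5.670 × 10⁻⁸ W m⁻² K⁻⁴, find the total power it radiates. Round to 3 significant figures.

P ≈ 37.7 W

Wien's law: T = b/λ_max = 2.898×10⁻³/5.000×10⁻⁶ = 579.600 K.
Area A = 0.151 × 0.113 = 0.017063 m².
Then P = εσAT⁴ = 0.345×5.670×10⁻⁸×0.017063×(579.600)⁴ = 37.7 W.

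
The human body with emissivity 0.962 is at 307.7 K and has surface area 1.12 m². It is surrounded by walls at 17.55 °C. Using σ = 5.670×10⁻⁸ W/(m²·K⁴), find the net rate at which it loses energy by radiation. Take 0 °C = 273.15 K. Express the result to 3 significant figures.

Surroundings: T = 17.55 °C + 273.15 = 290.70 K.
Area A = 1.12 m².
Net radiated power P_net = εσA(T⁴ − T₀⁴) = 0.962×5.670×10⁻⁸×1.12×(307.7⁴ − 290.70⁴).
T⁴ − T₀⁴ = 8.96417×10⁹ − 7.14135×10⁹ = 1.82282×10⁹ K⁴, so P_net = 111 W.

Net loss ≈ 111 W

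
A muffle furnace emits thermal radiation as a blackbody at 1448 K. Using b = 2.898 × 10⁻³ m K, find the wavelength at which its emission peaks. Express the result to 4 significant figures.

Wien's displacement law: λ_max = b/T = (2.898×10⁻³ m·K)/(1448 K) = 2.0014×10⁻⁶ m.
That is 2001 nm, in the infrared range.

λ_max ≈ 2001 nm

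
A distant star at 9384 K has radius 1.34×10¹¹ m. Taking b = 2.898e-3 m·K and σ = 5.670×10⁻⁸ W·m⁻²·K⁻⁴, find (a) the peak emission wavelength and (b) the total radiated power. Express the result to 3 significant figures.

λ_max ≈ 0.309 μm; P ≈ 9.92×10³¹ W

(a) λ_max = b/T = 2.898×10⁻³/9384 = 3.088×10⁻⁷ m = 0.309 μm.
Surface area A = 4πR² = 4π(1.34×10¹¹ m)² = 2.25642×10²³ m².
(b) P = σAT⁴ = 5.670×10⁻⁸×2.25642×10²³×(9384)⁴ = 9.92×10³¹ W.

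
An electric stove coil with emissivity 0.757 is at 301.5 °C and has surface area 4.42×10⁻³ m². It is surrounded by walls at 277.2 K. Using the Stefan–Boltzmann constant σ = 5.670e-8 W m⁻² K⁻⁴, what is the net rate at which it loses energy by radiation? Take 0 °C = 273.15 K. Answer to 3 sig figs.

T = 301.5 °C + 273.15 = 574.65 K.
Area A = 4.42×10⁻³ m².
Net radiated power P_net = εσA(T⁴ − T₀⁴) = 0.757×5.670×10⁻⁸×4.42×10⁻³×(574.65⁴ − 277.2⁴).
T⁴ − T₀⁴ = 1.09047×10¹¹ − 5.90436×10⁹ = 1.03143×10¹¹ K⁴, so P_net = 19.6 W.

Net loss ≈ 19.6 W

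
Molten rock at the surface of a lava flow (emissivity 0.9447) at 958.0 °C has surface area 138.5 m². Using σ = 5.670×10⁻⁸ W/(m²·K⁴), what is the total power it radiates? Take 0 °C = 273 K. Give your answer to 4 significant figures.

P ≈ 1.704×10⁷ W

T = 958.0 °C + 273 = 1231.0 K.
Area A = 138.5 m².
P = εσAT⁴ = 0.9447 × 5.670×10⁻⁸ × 138.5 × (1231.0)⁴ = 1.704×10⁷ W.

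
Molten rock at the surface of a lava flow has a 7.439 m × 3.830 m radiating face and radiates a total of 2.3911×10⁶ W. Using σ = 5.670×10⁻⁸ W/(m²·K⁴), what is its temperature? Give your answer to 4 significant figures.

T ≈ 1103 K

Area A = 7.439 × 3.830 = 28.4914 m².
P = σAT⁴ ⇒ T = (P/(σA))^(1/4) = (2.3911×10⁶/(5.670×10⁻⁸×28.4914))^(1/4) = 1103 K.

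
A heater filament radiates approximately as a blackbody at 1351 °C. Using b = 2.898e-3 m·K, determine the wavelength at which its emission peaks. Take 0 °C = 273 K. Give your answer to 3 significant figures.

T = 1351 °C + 273 = 1624 K.
Wien's displacement law: λ_max = b/T = (2.898×10⁻³ m·K)/(1624 K) = 1.784×10⁻⁶ m.
That is 1.78×10³ nm, in the infrared range.

λ_max ≈ 1.78×10³ nm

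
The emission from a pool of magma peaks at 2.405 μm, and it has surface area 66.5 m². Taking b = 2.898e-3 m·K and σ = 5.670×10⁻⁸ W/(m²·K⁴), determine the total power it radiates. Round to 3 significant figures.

Wien's law: T = b/λ_max = 2.898×10⁻³/2.405×10⁻⁶ = 1204.99 K.
Area A = 66.5 m².
Then P = σAT⁴ = 5.670×10⁻⁸×66.5×(1204.99)⁴ = 7.95×10⁶ W.

P ≈ 7.95×10⁶ W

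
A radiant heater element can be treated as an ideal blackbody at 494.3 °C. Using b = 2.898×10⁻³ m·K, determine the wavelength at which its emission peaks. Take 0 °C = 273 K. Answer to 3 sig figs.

λ_max ≈ 3.78 μm

T = 494.3 °C + 273 = 767.3 K.
Wien's displacement law: λ_max = b/T = (2.898×10⁻³ m·K)/(767.3 K) = 3.777×10⁻⁶ m.
That is 3.78 μm, in the infrared range.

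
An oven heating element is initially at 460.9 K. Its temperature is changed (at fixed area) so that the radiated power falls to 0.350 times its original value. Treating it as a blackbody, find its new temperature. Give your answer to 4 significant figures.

P ∝ T⁴, so T₂/T₁ = (P₂/P₁)^(1/4) = (0.350)^(1/4) = 0.769161.
T₂ = 460.9 × 0.769161 = 354.5 K.

T₂ ≈ 354.5 K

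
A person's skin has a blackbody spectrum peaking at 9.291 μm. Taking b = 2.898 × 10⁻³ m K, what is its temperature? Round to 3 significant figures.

T ≈ 312 K

Wien's law gives T = b/λ_max = (2.898×10⁻³ m·K)/(9.291×10⁻⁶ m) = 312 K.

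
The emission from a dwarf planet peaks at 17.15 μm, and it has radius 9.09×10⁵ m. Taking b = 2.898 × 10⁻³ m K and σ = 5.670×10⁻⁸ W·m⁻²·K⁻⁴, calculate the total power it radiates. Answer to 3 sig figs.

P ≈ 4.80×10¹⁴ W

Wien's law: T = b/λ_max = 2.898×10⁻³/1.715×10⁻⁵ = 168.980 K.
Surface area A = 4πR² = 4π(9.09×10⁵ m)² = 1.03834×10¹³ m².
Then P = σAT⁴ = 5.670×10⁻⁸×1.03834×10¹³×(168.980)⁴ = 4.80×10¹⁴ W.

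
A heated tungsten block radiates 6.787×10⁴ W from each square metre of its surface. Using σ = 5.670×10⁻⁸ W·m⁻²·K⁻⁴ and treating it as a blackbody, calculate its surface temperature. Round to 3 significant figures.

T ≈ 1.05×10³ K

I = σT⁴, so T = (I/σ)^(1/4) = (6.787×10⁴/(5.670×10⁻⁸))^(1/4) = 1.05×10³ K.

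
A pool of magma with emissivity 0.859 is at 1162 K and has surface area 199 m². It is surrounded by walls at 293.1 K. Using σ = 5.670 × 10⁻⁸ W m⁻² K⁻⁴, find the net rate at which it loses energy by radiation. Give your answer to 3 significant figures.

Area A = 199 m².
Net radiated power P_net = εσA(T⁴ − T₀⁴) = 0.859×5.670×10⁻⁸×199×(1162⁴ − 293.1⁴).
T⁴ − T₀⁴ = 1.82316×10¹² − 7.38012×10⁹ = 1.81578×10¹² K⁴, so P_net = 1.76×10⁷ W.

Net loss ≈ 1.76×10⁷ W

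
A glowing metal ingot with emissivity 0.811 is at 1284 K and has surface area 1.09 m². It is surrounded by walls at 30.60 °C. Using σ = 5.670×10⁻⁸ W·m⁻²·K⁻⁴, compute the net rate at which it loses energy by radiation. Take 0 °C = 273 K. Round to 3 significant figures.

Net loss ≈ 1.36×10⁵ W

Surroundings: T = 30.60 °C + 273 = 303.60 K.
Area A = 1.09 m².
Net radiated power P_net = εσA(T⁴ − T₀⁴) = 0.811×5.670×10⁻⁸×1.09×(1284⁴ − 303.60⁴).
T⁴ − T₀⁴ = 2.71807×10¹² − 8.49585×10⁹ = 2.70957×10¹² K⁴, so P_net = 1.36×10⁵ W.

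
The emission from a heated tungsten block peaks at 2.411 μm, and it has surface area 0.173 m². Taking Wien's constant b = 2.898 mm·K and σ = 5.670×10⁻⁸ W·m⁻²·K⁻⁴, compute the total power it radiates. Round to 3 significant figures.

Wien's law: T = b/λ_max = 2.898×10⁻³/2.411×10⁻⁶ = 1201.99 K.
Area A = 0.173 m².
Then P = σAT⁴ = 5.670×10⁻⁸×0.173×(1201.99)⁴ = 2.05×10⁴ W.

P ≈ 2.05×10⁴ W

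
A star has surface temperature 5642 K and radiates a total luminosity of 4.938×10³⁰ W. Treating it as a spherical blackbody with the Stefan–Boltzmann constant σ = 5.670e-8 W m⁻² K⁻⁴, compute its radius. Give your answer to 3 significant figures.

L = 4πR²σT⁴ ⇒ R = √(L/(4πσT⁴)).
σT⁴ = 5.74534×10⁷ W/m², so R = √(4.938×10³⁰/(4π×5.74534×10⁷)) = 8.27×10¹⁰ m.

R ≈ 8.27×10¹⁰ m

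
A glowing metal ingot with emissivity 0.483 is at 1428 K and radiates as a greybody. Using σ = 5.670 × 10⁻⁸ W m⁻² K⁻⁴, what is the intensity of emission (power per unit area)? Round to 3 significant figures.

Stefan–Boltzmann: I = εσT⁴ = 0.483 × 5.670×10⁻⁸ × (1428)⁴ = 1.14×10⁵ W/m².

I ≈ 1.14×10⁵ W/m²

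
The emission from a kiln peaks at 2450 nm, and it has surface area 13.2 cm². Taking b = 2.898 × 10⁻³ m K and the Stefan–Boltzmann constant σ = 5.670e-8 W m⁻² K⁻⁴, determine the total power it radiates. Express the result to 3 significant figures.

Wien's law: T = b/λ_max = 2.898×10⁻³/2.450×10⁻⁶ = 1182.86 K.
Area A = 13.2 cm² = 1.32×10⁻³ m².
Then P = σAT⁴ = 5.670×10⁻⁸×1.32×10⁻³×(1182.86)⁴ = 147 W.

P ≈ 147 W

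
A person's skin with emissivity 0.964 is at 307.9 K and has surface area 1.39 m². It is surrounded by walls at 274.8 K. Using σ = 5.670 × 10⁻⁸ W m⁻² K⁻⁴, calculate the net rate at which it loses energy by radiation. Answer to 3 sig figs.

Area A = 1.39 m².
Net radiated power P_net = εσA(T⁴ − T₀⁴) = 0.964×5.670×10⁻⁸×1.39×(307.9⁴ − 274.8⁴).
T⁴ − T₀⁴ = 8.98750×10⁹ − 5.70252×10⁹ = 3.28498×10⁹ K⁴, so P_net = 250 W.

Net loss ≈ 250 W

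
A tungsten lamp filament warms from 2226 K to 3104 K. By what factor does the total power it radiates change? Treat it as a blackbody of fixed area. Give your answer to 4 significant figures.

P₂/P₁ ≈ 3.781

P ∝ T⁴, so P₂/P₁ = (T₂/T₁)⁴ = (3104/2226)⁴ = (1.39443)⁴ = 3.781.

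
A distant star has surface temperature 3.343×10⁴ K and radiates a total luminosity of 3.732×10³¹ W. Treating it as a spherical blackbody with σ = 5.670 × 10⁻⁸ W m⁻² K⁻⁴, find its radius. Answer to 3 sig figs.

L = 4πR²σT⁴ ⇒ R = √(L/(4πσT⁴)).
σT⁴ = 7.08155×10¹⁰ W/m², so R = √(3.732×10³¹/(4π×7.08155×10¹⁰)) = 6.48×10⁹ m.

R ≈ 6.48×10⁹ m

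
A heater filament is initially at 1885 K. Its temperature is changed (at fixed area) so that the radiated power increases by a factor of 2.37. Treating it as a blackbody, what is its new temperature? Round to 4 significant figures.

P ∝ T⁴, so T₂/T₁ = (P₂/P₁)^(1/4) = (2.37)^(1/4) = 1.24076.
T₂ = 1885 × 1.24076 = 2339 K.

T₂ ≈ 2339 K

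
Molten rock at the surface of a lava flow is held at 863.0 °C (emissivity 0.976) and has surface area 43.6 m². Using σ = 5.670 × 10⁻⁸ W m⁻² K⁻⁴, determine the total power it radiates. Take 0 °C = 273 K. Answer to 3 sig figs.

T = 863.0 °C + 273 = 1136.0 K.
Area A = 43.6 m².
P = εσAT⁴ = 0.976 × 5.670×10⁻⁸ × 43.6 × (1136.0)⁴ = 4.02×10⁶ W.

P ≈ 4.02×10⁶ W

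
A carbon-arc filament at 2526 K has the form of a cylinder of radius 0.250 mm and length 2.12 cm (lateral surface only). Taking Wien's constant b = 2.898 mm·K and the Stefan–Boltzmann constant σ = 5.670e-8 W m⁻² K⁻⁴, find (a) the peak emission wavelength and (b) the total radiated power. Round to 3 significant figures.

(a) λ_max = b/T = 2.898×10⁻³/2526 = 1.147×10⁻⁶ m = 1.15×10³ nm.
Lateral area A = 2πrL = 2π×2.50×10⁻⁴×0.0212 = 3.33009×10⁻⁵ m².
(b) P = σAT⁴ = 5.670×10⁻⁸×3.33009×10⁻⁵×(2526)⁴ = 76.9 W.

λ_max ≈ 1.15×10³ nm; P ≈ 76.9 W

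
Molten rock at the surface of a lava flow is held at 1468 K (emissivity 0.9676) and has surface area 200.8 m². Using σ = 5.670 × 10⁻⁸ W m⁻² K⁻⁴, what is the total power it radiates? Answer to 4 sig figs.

P ≈ 5.116×10⁷ W

Area A = 200.8 m².
P = εσAT⁴ = 0.9676 × 5.670×10⁻⁸ × 200.8 × (1468)⁴ = 5.116×10⁷ W.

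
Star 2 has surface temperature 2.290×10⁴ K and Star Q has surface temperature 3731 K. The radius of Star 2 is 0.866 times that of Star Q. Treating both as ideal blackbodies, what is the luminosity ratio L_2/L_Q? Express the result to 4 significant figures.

L_2/L_Q ≈ 1064

L ∝ R²T⁴, so L_2/L_Q = (R_2/R_Q)²(T_2/T_Q)⁴ = (0.866)² × (2.290×10⁴/3731)⁴ = 0.749956 × 1419.19 = 1064.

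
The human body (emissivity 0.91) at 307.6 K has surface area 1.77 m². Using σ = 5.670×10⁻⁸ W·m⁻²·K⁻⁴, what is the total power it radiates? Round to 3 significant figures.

Area A = 1.77 m².
P = εσAT⁴ = 0.91 × 5.670×10⁻⁸ × 1.77 × (307.6)⁴ = 818 W.

P ≈ 818 W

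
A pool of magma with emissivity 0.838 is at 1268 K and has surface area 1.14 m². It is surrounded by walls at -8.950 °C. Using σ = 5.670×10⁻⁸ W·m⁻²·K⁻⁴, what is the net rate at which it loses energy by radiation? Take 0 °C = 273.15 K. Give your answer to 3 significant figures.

Surroundings: T = -8.950 °C + 273.15 = 264.200 K.
Area A = 1.14 m².
Net radiated power P_net = εσA(T⁴ − T₀⁴) = 0.838×5.670×10⁻⁸×1.14×(1268⁴ − 264.200⁴).
T⁴ − T₀⁴ = 2.58510×10¹² − 4.87227×10⁹ = 2.58023×10¹² K⁴, so P_net = 1.40×10⁵ W.

Net loss ≈ 1.40×10⁵ W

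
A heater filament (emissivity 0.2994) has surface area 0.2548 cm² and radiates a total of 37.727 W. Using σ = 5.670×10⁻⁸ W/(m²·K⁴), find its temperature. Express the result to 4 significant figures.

Area A = 0.2548 cm² = 2.548×10⁻⁵ m².
P = εσAT⁴ ⇒ T = (P/(εσA))^(1/4) = (37.727/(0.2994×5.670×10⁻⁸×2.548×10⁻⁵))^(1/4) = 3056 K.

T ≈ 3056 K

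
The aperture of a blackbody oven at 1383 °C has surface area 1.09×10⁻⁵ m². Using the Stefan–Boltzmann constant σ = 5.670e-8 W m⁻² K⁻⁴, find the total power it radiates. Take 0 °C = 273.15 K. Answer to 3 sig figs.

P ≈ 4.65 W

T = 1383 °C + 273.15 = 1656.15 K.
Area A = 1.09×10⁻⁵ m².
P = σAT⁴ = 5.670×10⁻⁸ × 1.09×10⁻⁵ × (1656.15)⁴ = 4.65 W.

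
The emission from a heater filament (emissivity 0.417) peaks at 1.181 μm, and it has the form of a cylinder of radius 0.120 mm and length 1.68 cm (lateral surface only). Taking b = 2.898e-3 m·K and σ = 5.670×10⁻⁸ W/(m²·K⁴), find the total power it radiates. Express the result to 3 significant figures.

P ≈ 10.9 W

Wien's law: T = b/λ_max = 2.898×10⁻³/1.181×10⁻⁶ = 2453.85 K.
Lateral area A = 2πrL = 2π×1.20×10⁻⁴×0.0168 = 1.26669×10⁻⁵ m².
Then P = εσAT⁴ = 0.417×5.670×10⁻⁸×1.26669×10⁻⁵×(2453.85)⁴ = 10.9 W.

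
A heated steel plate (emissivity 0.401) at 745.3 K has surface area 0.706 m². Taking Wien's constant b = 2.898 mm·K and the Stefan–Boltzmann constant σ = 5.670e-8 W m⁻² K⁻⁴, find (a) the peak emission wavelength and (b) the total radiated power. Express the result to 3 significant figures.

(a) λ_max = b/T = 2.898×10⁻³/745.3 = 3.888×10⁻⁶ m = 3.89 μm.
Area A = 0.706 m².
(b) P = εσAT⁴ = 0.401×5.670×10⁻⁸×0.706×(745.3)⁴ = 4.95×10³ W.

λ_max ≈ 3.89 μm; P ≈ 4.95×10³ W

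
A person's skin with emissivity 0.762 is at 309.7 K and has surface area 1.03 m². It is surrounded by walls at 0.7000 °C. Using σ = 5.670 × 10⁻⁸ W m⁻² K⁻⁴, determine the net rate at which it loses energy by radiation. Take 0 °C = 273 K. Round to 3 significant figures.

Net loss ≈ 160 W

Surroundings: T = 0.7000 °C + 273 = 273.7000 K.
Area A = 1.03 m².
Net radiated power P_net = εσA(T⁴ − T₀⁴) = 0.762×5.670×10⁻⁸×1.03×(309.7⁴ − 273.7000⁴).
T⁴ − T₀⁴ = 9.19951×10⁹ − 5.61176×10⁹ = 3.58775×10⁹ K⁴, so P_net = 160 W.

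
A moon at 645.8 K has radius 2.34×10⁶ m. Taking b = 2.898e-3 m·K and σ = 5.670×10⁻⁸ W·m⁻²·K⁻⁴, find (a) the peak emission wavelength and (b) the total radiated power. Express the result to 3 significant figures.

λ_max ≈ 4.49 μm; P ≈ 6.79×10¹⁷ W

(a) λ_max = b/T = 2.898×10⁻³/645.8 = 4.487×10⁻⁶ m = 4.49 μm.
Surface area A = 4πR² = 4π(2.34×10⁶ m)² = 6.88084×10¹³ m².
(b) P = σAT⁴ = 5.670×10⁻⁸×6.88084×10¹³×(645.8)⁴ = 6.79×10¹⁷ W.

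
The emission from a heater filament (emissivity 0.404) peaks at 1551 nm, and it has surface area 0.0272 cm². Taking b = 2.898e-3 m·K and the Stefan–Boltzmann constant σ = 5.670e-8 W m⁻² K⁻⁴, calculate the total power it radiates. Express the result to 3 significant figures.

P ≈ 0.759 W

Wien's law: T = b/λ_max = 2.898×10⁻³/1.551×10⁻⁶ = 1868.47 K.
Area A = 0.0272 cm² = 2.72×10⁻⁶ m².
Then P = εσAT⁴ = 0.404×5.670×10⁻⁸×2.72×10⁻⁶×(1868.47)⁴ = 0.759 W.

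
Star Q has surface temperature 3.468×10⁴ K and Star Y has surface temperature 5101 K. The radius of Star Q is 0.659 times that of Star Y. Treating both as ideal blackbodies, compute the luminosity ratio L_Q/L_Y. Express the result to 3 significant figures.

L ∝ R²T⁴, so L_Q/L_Y = (R_Q/R_Y)²(T_Q/T_Y)⁴ = (0.659)² × (3.468×10⁴/5101)⁴ = 0.434281 × 2136.46 = 928.

L_Q/L_Y ≈ 928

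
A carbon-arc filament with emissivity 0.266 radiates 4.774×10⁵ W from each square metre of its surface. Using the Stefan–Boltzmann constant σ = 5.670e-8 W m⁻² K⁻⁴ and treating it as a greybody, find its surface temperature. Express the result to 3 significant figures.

I = εσT⁴, so T = (I/εσ)^(1/4) = (4.774×10⁵/(0.266×5.670×10⁻⁸))^(1/4) = 2.37×10³ K.

T ≈ 2.37×10³ K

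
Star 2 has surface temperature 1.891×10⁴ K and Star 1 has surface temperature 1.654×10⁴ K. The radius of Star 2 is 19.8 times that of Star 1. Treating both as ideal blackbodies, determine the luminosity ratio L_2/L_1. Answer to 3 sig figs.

L_2/L_1 ≈ 670

L ∝ R²T⁴, so L_2/L_1 = (R_2/R_1)²(T_2/T_1)⁴ = (19.8)² × (1.891×10⁴/1.654×10⁴)⁴ = 392.04 × 1.70854 = 670.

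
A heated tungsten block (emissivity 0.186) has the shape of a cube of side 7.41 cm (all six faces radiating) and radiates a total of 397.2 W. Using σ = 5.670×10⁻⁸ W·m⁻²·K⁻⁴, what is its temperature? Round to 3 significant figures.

Area A = 6s² = 6×(0.0741 m)² = 0.0329449 m².
P = εσAT⁴ ⇒ T = (P/(εσA))^(1/4) = (397.2/(0.186×5.670×10⁻⁸×0.0329449))^(1/4) = 1.03×10³ K.

T ≈ 1.03×10³ K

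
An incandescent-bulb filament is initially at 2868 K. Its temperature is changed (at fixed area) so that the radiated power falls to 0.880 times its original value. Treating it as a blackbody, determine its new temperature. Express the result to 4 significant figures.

T₂ ≈ 2778 K

P ∝ T⁴, so T₂/T₁ = (P₂/P₁)^(1/4) = (0.880)^(1/4) = 0.968547.
T₂ = 2868 × 0.968547 = 2778 K.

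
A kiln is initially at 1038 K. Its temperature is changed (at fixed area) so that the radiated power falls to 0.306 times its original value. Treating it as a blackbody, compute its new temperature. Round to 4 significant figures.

P ∝ T⁴, so T₂/T₁ = (P₂/P₁)^(1/4) = (0.306)^(1/4) = 0.743756.
T₂ = 1038 × 0.743756 = 772.0 K.

T₂ ≈ 772.0 K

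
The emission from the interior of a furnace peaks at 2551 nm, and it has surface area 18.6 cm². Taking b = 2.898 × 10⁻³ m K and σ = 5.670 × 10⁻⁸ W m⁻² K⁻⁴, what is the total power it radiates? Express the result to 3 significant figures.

Wien's law: T = b/λ_max = 2.898×10⁻³/2.551×10⁻⁶ = 1136.03 K.
Area A = 18.6 cm² = 1.86×10⁻³ m².
Then P = σAT⁴ = 5.670×10⁻⁸×1.86×10⁻³×(1136.03)⁴ = 176 W.

P ≈ 176 W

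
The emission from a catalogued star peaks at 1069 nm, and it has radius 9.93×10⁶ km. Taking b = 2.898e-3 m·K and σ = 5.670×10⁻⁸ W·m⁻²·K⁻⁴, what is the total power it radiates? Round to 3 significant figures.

Wien's law: T = b/λ_max = 2.898×10⁻³/1.069×10⁻⁶ = 2710.94 K.
Surface area A = 4πR² = 4π(9.93×10⁹ m)² = 1.23911×10²¹ m².
Then P = σAT⁴ = 5.670×10⁻⁸×1.23911×10²¹×(2710.94)⁴ = 3.79×10²⁷ W.

P ≈ 3.79×10²⁷ W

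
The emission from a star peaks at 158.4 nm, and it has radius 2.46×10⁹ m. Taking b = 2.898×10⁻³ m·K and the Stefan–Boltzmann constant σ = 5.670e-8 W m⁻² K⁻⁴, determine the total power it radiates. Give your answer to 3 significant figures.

P ≈ 4.83×10²⁹ W

Wien's law: T = b/λ_max = 2.898×10⁻³/1.584×10⁻⁷ = 18295.5 K.
Surface area A = 4πR² = 4π(2.46×10⁹ m)² = 7.60466×10¹⁹ m².
Then P = σAT⁴ = 5.670×10⁻⁸×7.60466×10¹⁹×(18295.5)⁴ = 4.83×10²⁹ W.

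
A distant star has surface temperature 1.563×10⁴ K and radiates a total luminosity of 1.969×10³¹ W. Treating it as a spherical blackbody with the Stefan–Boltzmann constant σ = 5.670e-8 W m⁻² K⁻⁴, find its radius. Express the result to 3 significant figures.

R ≈ 2.15×10¹⁰ m

L = 4πR²σT⁴ ⇒ R = √(L/(4πσT⁴)).
σT⁴ = 3.38391×10⁹ W/m², so R = √(1.969×10³¹/(4π×3.38391×10⁹)) = 2.15×10¹⁰ m.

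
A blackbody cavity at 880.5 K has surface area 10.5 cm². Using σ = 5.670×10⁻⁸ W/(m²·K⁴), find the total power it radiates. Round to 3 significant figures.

P ≈ 35.8 W

Area A = 10.5 cm² = 1.05×10⁻³ m².
P = σAT⁴ = 5.670×10⁻⁸ × 1.05×10⁻³ × (880.5)⁴ = 35.8 W.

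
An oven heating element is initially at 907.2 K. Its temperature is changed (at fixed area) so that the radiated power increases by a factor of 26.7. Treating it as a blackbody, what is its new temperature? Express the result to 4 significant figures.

T₂ ≈ 2062 K

P ∝ T⁴, so T₂/T₁ = (P₂/P₁)^(1/4) = (26.7)^(1/4) = 2.27315.
T₂ = 907.2 × 2.27315 = 2062 K.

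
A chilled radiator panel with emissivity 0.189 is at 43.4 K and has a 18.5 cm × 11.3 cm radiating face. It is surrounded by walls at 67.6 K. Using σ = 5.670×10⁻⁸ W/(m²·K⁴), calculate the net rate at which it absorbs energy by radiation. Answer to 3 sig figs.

Net gain ≈ 3.88×10⁻³ W

Area A = 0.185 × 0.113 = 0.020905 m².
Net radiated power P_net = εσA(T⁴ − T₀⁴) = 0.189×5.670×10⁻⁸×0.020905×(43.4⁴ − 67.6⁴).
T⁴ − T₀⁴ = 3.54780×10⁶ − 2.08827×10⁷ = -1.73349×10⁷ K⁴, so P_net = -3.88×10⁻³ W — negative, meaning a net gain of 3.88×10⁻³ W.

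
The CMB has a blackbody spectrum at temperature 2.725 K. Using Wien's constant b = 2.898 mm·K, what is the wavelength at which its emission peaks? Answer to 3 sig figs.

Wien's displacement law: λ_max = b/T = (2.898×10⁻³ m·K)/(2.725 K) = 1.063×10⁻³ m.
That is 1.06 mm, in the microwave range.

λ_max ≈ 1.06 mm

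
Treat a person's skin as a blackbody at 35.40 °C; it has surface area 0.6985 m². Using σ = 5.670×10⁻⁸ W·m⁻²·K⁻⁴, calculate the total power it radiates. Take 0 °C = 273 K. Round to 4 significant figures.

P ≈ 358.3 W

T = 35.40 °C + 273 = 308.40 K.
Area A = 0.6985 m².
P = σAT⁴ = 5.670×10⁻⁸ × 0.6985 × (308.40)⁴ = 358.3 W.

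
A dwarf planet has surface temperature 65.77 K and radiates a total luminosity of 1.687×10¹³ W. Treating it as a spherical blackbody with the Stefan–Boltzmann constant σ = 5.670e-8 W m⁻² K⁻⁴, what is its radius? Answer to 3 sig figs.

R ≈ 1.12×10⁶ m

L = 4πR²σT⁴ ⇒ R = √(L/(4πσT⁴)).
σT⁴ = 1.06095 W/m², so R = √(1.687×10¹³/(4π×1.06095)) = 1.12×10⁶ m.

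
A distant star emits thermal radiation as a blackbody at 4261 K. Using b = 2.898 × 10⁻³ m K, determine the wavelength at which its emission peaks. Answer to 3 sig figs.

Wien's displacement law: λ_max = b/T = (2.898×10⁻³ m·K)/(4261 K) = 6.801×10⁻⁷ m.
That is 0.680 μm, in the visible range.

λ_max ≈ 0.680 μm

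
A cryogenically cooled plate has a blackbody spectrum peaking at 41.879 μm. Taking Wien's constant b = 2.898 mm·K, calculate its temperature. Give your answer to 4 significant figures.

T ≈ 69.20 K

Wien's law gives T = b/λ_max = (2.898×10⁻³ m·K)/(4.1879×10⁻⁵ m) = 69.20 K.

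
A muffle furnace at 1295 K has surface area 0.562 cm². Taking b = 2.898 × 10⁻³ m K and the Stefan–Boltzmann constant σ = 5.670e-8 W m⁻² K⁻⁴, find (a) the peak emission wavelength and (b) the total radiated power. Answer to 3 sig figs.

(a) λ_max = b/T = 2.898×10⁻³/1295 = 2.238×10⁻⁶ m = 2.24×10³ nm.
Area A = 0.562 cm² = 5.62×10⁻⁵ m².
(b) P = σAT⁴ = 5.670×10⁻⁸×5.62×10⁻⁵×(1295)⁴ = 8.96 W.

λ_max ≈ 2.24×10³ nm; P ≈ 8.96 W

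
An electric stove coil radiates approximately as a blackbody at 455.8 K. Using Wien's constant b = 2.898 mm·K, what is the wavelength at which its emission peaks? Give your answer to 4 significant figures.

λ_max ≈ 6.358 μm

Wien's displacement law: λ_max = b/T = (2.898×10⁻³ m·K)/(455.8 K) = 6.3581×10⁻⁶ m.
That is 6.358 μm, in the infrared range.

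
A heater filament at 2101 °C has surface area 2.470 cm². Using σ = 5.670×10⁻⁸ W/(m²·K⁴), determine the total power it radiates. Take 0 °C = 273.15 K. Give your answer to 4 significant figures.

T = 2101 °C + 273.15 = 2374.15 K.
Area A = 2.470 cm² = 2.470×10⁻⁴ m².
P = σAT⁴ = 5.670×10⁻⁸ × 2.470×10⁻⁴ × (2374.15)⁴ = 445.0 W.

P ≈ 445.0 W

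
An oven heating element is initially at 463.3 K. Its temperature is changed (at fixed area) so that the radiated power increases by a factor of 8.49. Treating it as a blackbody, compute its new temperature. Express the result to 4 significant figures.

T₂ ≈ 790.8 K

P ∝ T⁴, so T₂/T₁ = (P₂/P₁)^(1/4) = (8.49)^(1/4) = 1.70697.
T₂ = 463.3 × 1.70697 = 790.8 K.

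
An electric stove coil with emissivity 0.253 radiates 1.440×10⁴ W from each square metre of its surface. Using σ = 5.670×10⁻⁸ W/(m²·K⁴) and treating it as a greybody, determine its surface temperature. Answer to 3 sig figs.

T ≈ 1.00×10³ K

I = εσT⁴, so T = (I/εσ)^(1/4) = (1.440×10⁴/(0.253×5.670×10⁻⁸))^(1/4) = 1.00×10³ K.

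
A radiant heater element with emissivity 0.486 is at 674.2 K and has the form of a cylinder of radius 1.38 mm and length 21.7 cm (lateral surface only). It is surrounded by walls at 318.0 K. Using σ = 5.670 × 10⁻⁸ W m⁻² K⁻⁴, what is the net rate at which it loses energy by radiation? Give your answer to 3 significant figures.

Lateral area A = 2πrL = 2π×1.38×10⁻³×0.217 = 1.88156×10⁻³ m².
Net radiated power P_net = εσA(T⁴ − T₀⁴) = 0.486×5.670×10⁻⁸×1.88156×10⁻³×(674.2⁴ − 318.0⁴).
T⁴ − T₀⁴ = 2.06612×10¹¹ − 1.02261×10¹⁰ = 1.96386×10¹¹ K⁴, so P_net = 10.2 W.

Net loss ≈ 10.2 W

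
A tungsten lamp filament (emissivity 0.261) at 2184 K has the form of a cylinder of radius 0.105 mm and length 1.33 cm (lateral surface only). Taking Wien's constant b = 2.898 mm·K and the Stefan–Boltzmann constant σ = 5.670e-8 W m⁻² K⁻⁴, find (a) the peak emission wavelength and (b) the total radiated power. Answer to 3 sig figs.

λ_max ≈ 1.33 μm; P ≈ 2.95 W

(a) λ_max = b/T = 2.898×10⁻³/2184 = 1.327×10⁻⁶ m = 1.33 μm.
Lateral area A = 2πrL = 2π×1.05×10⁻⁴×0.0133 = 8.77447×10⁻⁶ m².
(b) P = εσAT⁴ = 0.261×5.670×10⁻⁸×8.77447×10⁻⁶×(2184)⁴ = 2.95 W.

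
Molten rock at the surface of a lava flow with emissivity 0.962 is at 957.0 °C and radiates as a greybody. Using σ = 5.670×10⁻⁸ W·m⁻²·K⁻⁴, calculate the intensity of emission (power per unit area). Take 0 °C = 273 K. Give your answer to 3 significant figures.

I ≈ 1.25×10⁵ W/m²

T = 957.0 °C + 273 = 1230.0 K.
Stefan–Boltzmann: I = εσT⁴ = 0.962 × 5.670×10⁻⁸ × (1230.0)⁴ = 1.25×10⁵ W/m².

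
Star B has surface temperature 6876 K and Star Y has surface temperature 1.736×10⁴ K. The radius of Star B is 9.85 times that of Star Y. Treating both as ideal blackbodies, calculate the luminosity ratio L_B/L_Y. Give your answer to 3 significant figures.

L ∝ R²T⁴, so L_B/L_Y = (R_B/R_Y)²(T_B/T_Y)⁴ = (9.85)² × (6876/1.736×10⁴)⁴ = 97.0225 × 0.0246119 = 2.39.

L_B/L_Y ≈ 2.39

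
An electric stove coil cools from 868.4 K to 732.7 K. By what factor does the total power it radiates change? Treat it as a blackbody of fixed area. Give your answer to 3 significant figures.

P₂/P₁ ≈ 0.507

P ∝ T⁴, so P₂/P₁ = (T₂/T₁)⁴ = (732.7/868.4)⁴ = (0.843736)⁴ = 0.507.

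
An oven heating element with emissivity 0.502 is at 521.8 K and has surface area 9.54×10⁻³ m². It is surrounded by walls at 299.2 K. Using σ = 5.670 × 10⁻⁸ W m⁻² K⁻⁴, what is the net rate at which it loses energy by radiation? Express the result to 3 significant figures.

Area A = 9.54×10⁻³ m².
Net radiated power P_net = εσA(T⁴ − T₀⁴) = 0.502×5.670×10⁻⁸×9.54×10⁻³×(521.8⁴ − 299.2⁴).
T⁴ − T₀⁴ = 7.41338×10¹⁰ − 8.01394×10⁹ = 6.61199×10¹⁰ K⁴, so P_net = 18.0 W.

Net loss ≈ 18.0 W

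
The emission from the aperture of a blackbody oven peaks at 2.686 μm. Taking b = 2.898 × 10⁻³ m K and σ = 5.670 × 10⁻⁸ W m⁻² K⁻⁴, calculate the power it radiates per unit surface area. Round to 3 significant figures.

I ≈ 7.68×10⁴ W/m²

Wien's law: T = b/λ_max = 2.898×10⁻³/2.686×10⁻⁶ = 1078.93 K.
Then I = σT⁴ = 5.670×10⁻⁸×(1078.93)⁴ = 7.68×10⁴ W/m².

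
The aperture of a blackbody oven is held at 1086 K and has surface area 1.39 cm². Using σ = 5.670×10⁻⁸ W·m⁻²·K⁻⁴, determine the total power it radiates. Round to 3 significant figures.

Area A = 1.39 cm² = 1.39×10⁻⁴ m².
P = σAT⁴ = 5.670×10⁻⁸ × 1.39×10⁻⁴ × (1086)⁴ = 11.0 W.

P ≈ 11.0 W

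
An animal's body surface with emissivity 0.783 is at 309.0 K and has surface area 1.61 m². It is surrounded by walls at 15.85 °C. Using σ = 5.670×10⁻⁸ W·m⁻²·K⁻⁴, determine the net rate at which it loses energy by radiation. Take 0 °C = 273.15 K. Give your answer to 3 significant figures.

Surroundings: T = 15.85 °C + 273.15 = 289.00 K.
Area A = 1.61 m².
Net radiated power P_net = εσA(T⁴ − T₀⁴) = 0.783×5.670×10⁻⁸×1.61×(309.0⁴ − 289.00⁴).
T⁴ − T₀⁴ = 9.11662×10⁹ − 6.97576×10⁹ = 2.14086×10⁹ K⁴, so P_net = 153 W.

Net loss ≈ 153 W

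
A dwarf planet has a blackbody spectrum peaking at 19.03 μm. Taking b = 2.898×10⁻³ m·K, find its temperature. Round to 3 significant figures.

T ≈ 152 K

Wien's law gives T = b/λ_max = (2.898×10⁻³ m·K)/(1.903×10⁻⁵ m) = 152 K.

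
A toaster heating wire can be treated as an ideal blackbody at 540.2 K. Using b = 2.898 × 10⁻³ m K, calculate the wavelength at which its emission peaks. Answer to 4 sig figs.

Wien's displacement law: λ_max = b/T = (2.898×10⁻³ m·K)/(540.2 K) = 5.3647×10⁻⁶ m.
That is 5.365 μm, in the infrared range.

λ_max ≈ 5.365 μm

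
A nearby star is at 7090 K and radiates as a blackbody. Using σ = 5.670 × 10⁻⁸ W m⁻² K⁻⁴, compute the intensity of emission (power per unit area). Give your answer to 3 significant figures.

Stefan–Boltzmann: I = σT⁴ = 5.670×10⁻⁸ × (7090)⁴ = 1.43×10⁸ W/m².

I ≈ 1.43×10⁸ W/m²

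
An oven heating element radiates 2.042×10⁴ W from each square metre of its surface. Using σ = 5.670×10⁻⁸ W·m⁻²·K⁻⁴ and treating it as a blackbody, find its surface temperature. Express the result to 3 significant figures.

I = σT⁴, so T = (I/σ)^(1/4) = (2.042×10⁴/(5.670×10⁻⁸))^(1/4) = 775 K.

T ≈ 775 K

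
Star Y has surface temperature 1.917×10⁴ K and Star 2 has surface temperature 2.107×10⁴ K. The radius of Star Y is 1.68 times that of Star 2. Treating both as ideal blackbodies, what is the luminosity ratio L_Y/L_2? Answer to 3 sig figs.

L ∝ R²T⁴, so L_Y/L_2 = (R_Y/R_2)²(T_Y/T_2)⁴ = (1.68)² × (1.917×10⁴/2.107×10⁴)⁴ = 2.8224 × 0.685220 = 1.93.

L_Y/L_2 ≈ 1.93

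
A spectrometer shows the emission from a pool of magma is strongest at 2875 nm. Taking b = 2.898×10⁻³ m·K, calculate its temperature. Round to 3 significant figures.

Wien's law gives T = b/λ_max = (2.898×10⁻³ m·K)/(2.875×10⁻⁶ m) = 1.01×10³ K.

T ≈ 1.01×10³ K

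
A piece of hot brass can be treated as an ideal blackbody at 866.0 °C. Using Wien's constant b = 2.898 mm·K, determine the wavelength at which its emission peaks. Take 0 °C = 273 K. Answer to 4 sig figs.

T = 866.0 °C + 273 = 1139.0 K.
Wien's displacement law: λ_max = b/T = (2.898×10⁻³ m·K)/(1139.0 K) = 2.5443×10⁻⁶ m.
That is 2544 nm, in the infrared range.

λ_max ≈ 2544 nm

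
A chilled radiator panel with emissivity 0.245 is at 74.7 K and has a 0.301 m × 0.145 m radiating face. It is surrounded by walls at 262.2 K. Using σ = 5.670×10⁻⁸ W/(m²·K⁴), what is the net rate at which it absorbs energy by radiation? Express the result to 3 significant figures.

Net gain ≈ 2.85 W

Area A = 0.301 × 0.145 = 0.043645 m².
Net radiated power P_net = εσA(T⁴ − T₀⁴) = 0.245×5.670×10⁻⁸×0.043645×(74.7⁴ − 262.2⁴).
T⁴ − T₀⁴ = 3.11374×10⁷ − 4.72640×10⁹ = -4.69526×10⁹ K⁴, so P_net = -2.85 W — negative, meaning a net gain of 2.85 W.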